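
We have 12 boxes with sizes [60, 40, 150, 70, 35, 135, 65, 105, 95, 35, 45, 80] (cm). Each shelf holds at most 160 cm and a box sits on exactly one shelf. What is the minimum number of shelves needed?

7

Total = 150 + 135 + 105 + 95 + 80 + 70 + 65 + 60 + 45 + 40 + 35 + 35 = 915 cm.
Lower bound: ⌈915/160⌉ = 6 shelves.
A packing using 7 shelves:
  shelf 1: 150 = 150
  shelf 2: 135 = 135
  shelf 3: 105 + 45 = 150
  shelf 4: 95 + 65 = 160
  shelf 5: 80 + 70 = 150
  shelf 6: 60 + 40 + 35 = 135
  shelf 7: 35 = 35
No arrangement into 6 shelves stays within capacity, so 7 is optimal.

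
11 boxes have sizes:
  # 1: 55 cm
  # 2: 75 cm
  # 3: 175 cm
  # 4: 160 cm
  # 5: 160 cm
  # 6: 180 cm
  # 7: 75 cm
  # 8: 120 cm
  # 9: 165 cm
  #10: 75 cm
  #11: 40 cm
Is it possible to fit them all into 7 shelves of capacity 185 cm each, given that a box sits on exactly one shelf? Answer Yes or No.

Total = 1280 cm; ⌈1280/185⌉ = 7.
The bound of 7 does not rule out 7, but exhaustive search shows no assignment into 7 shelves of capacity 185 cm exists — the minimum is 8.

No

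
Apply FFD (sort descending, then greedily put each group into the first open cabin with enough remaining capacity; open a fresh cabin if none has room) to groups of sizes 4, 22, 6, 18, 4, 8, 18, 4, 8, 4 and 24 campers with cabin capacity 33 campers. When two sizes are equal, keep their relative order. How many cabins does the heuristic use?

4

Sorted descending: 24, 22, 18, 18, 8, 8, 6, 4, 4, 4, 4.
  24 → cabin 1 (new)  [load 24/33]
  22 → cabin 2 (new)  [load 22/33]
  18 → cabin 3 (new)  [load 18/33]
  18 → cabin 4 (new)  [load 18/33]
  8 → cabin 1  [load 32/33]
  8 → cabin 2  [load 30/33]
  6 → cabin 3  [load 24/33]
  4 → cabin 3  [load 28/33]
  4 → cabin 3  [load 32/33]
  4 → cabin 4  [load 22/33]
  4 → cabin 4  [load 26/33]
4 cabins opened.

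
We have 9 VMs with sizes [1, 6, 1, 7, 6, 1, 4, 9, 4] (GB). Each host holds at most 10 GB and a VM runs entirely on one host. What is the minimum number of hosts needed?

Total = 9 + 7 + 6 + 6 + 4 + 4 + 1 + 1 + 1 = 39 GB.
Lower bound: ⌈39/10⌉ = 4 hosts.
A packing using 4 hosts:
  host 1: 9 + 1 = 10
  host 2: 7 + 1 + 1 = 9
  host 3: 6 + 4 = 10
  host 4: 6 + 4 = 10
This matches the lower bound, so 4 is optimal.

4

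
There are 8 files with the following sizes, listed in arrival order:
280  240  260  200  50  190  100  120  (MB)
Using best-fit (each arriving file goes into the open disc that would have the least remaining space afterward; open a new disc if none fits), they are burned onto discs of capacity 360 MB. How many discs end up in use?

5

  280 → disc 1 (new)  [load 280/360]
  240 → disc 2 (new)  [load 240/360]
  260 → disc 3 (new)  [load 260/360]
  200 → disc 4 (new)  [load 200/360]
  50 → disc 1  [load 330/360]
  190 → disc 5 (new)  [load 190/360]
  100 → disc 3  [load 360/360]
  120 → disc 2  [load 360/360]
5 discs opened.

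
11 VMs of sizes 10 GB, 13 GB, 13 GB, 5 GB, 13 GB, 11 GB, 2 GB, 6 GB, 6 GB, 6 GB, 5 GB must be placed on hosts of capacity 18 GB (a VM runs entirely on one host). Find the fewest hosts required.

6

Total = 13 + 13 + 13 + 11 + 10 + 6 + 6 + 6 + 5 + 5 + 2 = 90 GB.
Lower bound: ⌈90/18⌉ = 5 hosts.
A packing using 6 hosts:
  host 1: 13 + 5 = 18
  host 2: 13 + 5 = 18
  host 3: 13 + 2 = 15
  host 4: 11 + 6 = 17
  host 5: 10 + 6 = 16
  host 6: 6 = 6
No arrangement into 5 hosts stays within capacity, so 6 is optimal.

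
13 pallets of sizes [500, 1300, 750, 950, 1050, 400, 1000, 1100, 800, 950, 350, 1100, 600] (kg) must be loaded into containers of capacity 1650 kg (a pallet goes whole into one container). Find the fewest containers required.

8

Total = 1300 + 1100 + 1100 + 1050 + 1000 + 950 + 950 + 800 + 750 + 600 + 500 + 400 + 350 = 10850 kg.
Lower bound: ⌈10850/1650⌉ = 7 containers.
A packing using 8 containers:
  container 1: 1300 + 350 = 1650
  container 2: 1100 + 500 = 1600
  container 3: 1100 + 400 = 1500
  container 4: 1050 + 600 = 1650
  container 5: 1000 = 1000
  container 6: 950 = 950
  container 7: 950 = 950
  container 8: 800 + 750 = 1550
No arrangement into 7 containers stays within capacity, so 8 is optimal.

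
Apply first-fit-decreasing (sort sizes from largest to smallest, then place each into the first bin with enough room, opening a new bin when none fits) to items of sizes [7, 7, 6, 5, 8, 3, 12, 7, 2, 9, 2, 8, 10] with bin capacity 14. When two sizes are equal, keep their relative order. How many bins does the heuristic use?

Sorted descending: 12, 10, 9, 8, 8, 7, 7, 7, 6, 5, 3, 2, 2.
  12 → bin 1 (new)  [load 12/14]
  10 → bin 2 (new)  [load 10/14]
  9 → bin 3 (new)  [load 9/14]
  8 → bin 4 (new)  [load 8/14]
  8 → bin 5 (new)  [load 8/14]
  7 → bin 6 (new)  [load 7/14]
  7 → bin 6  [load 14/14]
  7 → bin 7 (new)  [load 7/14]
  6 → bin 4  [load 14/14]
  5 → bin 3  [load 14/14]
  3 → bin 2  [load 13/14]
  2 → bin 1  [load 14/14]
  2 → bin 5  [load 10/14]
7 bins opened.

7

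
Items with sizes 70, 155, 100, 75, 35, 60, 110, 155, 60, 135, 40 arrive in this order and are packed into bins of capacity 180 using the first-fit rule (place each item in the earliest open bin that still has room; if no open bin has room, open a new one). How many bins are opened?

  70 → bin 1 (new)  [load 70/180]
  155 → bin 2 (new)  [load 155/180]
  100 → bin 1  [load 170/180]
  75 → bin 3 (new)  [load 75/180]
  35 → bin 3  [load 110/180]
  60 → bin 3  [load 170/180]
  110 → bin 4 (new)  [load 110/180]
  155 → bin 5 (new)  [load 155/180]
  60 → bin 4  [load 170/180]
  135 → bin 6 (new)  [load 135/180]
  40 → bin 6  [load 175/180]
6 bins opened.

6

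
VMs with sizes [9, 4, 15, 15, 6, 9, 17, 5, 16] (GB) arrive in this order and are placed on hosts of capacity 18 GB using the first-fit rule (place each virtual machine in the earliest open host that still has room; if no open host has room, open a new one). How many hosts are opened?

6

  9 → host 1 (new)  [load 9/18]
  4 → host 1  [load 13/18]
  15 → host 2 (new)  [load 15/18]
  15 → host 3 (new)  [load 15/18]
  6 → host 4 (new)  [load 6/18]
  9 → host 4  [load 15/18]
  17 → host 5 (new)  [load 17/18]
  5 → host 1  [load 18/18]
  16 → host 6 (new)  [load 16/18]
6 hosts opened.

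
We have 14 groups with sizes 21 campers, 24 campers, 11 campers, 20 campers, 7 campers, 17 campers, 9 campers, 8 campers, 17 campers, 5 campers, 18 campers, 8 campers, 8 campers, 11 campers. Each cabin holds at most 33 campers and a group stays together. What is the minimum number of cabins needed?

6

Total = 24 + 21 + 20 + 18 + 17 + 17 + 11 + 11 + 9 + 8 + 8 + 8 + 7 + 5 = 184 campers.
Lower bound: ⌈184/33⌉ = 6 cabins.
A packing using 6 cabins:
  cabin 1: 24 + 9 = 33
  cabin 2: 21 + 11 = 32
  cabin 3: 20 + 11 = 31
  cabin 4: 18 + 8 + 7 = 33
  cabin 5: 17 + 8 + 8 = 33
  cabin 6: 17 + 5 = 22
This matches the lower bound, so 6 is optimal.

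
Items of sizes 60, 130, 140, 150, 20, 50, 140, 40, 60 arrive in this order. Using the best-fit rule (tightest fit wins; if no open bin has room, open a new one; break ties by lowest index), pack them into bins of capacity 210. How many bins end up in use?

4

  60 → bin 1 (new)  [load 60/210]
  130 → bin 1  [load 190/210]
  140 → bin 2 (new)  [load 140/210]
  150 → bin 3 (new)  [load 150/210]
  20 → bin 1  [load 210/210]
  50 → bin 3  [load 200/210]
  140 → bin 4 (new)  [load 140/210]
  40 → bin 2  [load 180/210]
  60 → bin 4  [load 200/210]
4 bins opened.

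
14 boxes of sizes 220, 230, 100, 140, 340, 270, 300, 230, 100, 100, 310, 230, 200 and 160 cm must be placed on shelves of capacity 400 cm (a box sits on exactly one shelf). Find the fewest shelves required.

Total = 340 + 310 + 300 + 270 + 230 + 230 + 230 + 220 + 200 + 160 + 140 + 100 + 100 + 100 = 2930 cm.
Lower bound: ⌈2930/400⌉ = 8 shelves.
A packing using 9 shelves:
  shelf 1: 340 = 340
  shelf 2: 310 = 310
  shelf 3: 300 + 100 = 400
  shelf 4: 270 + 100 = 370
  shelf 5: 230 + 160 = 390
  shelf 6: 230 + 140 = 370
  shelf 7: 230 + 100 = 330
  shelf 8: 220 = 220
  shelf 9: 200 = 200
No arrangement into 8 shelves stays within capacity, so 9 is optimal.

9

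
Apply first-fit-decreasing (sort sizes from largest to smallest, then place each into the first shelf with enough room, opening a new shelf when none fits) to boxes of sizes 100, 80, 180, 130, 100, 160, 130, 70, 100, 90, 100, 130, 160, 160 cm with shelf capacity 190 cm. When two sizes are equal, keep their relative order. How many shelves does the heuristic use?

Sorted descending: 180, 160, 160, 160, 130, 130, 130, 100, 100, 100, 100, 90, 80, 70.
  180 → shelf 1 (new)  [load 180/190]
  160 → shelf 2 (new)  [load 160/190]
  160 → shelf 3 (new)  [load 160/190]
  160 → shelf 4 (new)  [load 160/190]
  130 → shelf 5 (new)  [load 130/190]
  130 → shelf 6 (new)  [load 130/190]
  130 → shelf 7 (new)  [load 130/190]
  100 → shelf 8 (new)  [load 100/190]
  100 → shelf 9 (new)  [load 100/190]
  100 → shelf 10 (new)  [load 100/190]
  100 → shelf 11 (new)  [load 100/190]
  90 → shelf 8  [load 190/190]
  80 → shelf 9  [load 180/190]
  70 → shelf 10  [load 170/190]
11 shelves opened.

11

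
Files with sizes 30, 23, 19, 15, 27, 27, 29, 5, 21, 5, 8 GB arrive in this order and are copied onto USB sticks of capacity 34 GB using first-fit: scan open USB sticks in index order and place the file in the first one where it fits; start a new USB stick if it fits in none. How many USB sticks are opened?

  30 → USB stick 1 (new)  [load 30/34]
  23 → USB stick 2 (new)  [load 23/34]
  19 → USB stick 3 (new)  [load 19/34]
  15 → USB stick 3  [load 34/34]
  27 → USB stick 4 (new)  [load 27/34]
  27 → USB stick 5 (new)  [load 27/34]
  29 → USB stick 6 (new)  [load 29/34]
  5 → USB stick 2  [load 28/34]
  21 → USB stick 7 (new)  [load 21/34]
  5 → USB stick 2  [load 33/34]
  8 → USB stick 7  [load 29/34]
7 USB sticks opened.

7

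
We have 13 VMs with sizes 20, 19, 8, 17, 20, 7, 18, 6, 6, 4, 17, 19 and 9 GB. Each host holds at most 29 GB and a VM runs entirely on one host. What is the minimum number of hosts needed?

7

Total = 20 + 20 + 19 + 19 + 18 + 17 + 17 + 9 + 8 + 7 + 6 + 6 + 4 = 170 GB.
Lower bound: ⌈170/29⌉ = 6 hosts.
Also, 7 VMs each exceed 29/2 GB, and no two of those can share a host, so at least 7 hosts are needed.
A packing using 7 hosts:
  host 1: 20 + 9 = 29
  host 2: 20 + 8 = 28
  host 3: 19 + 7 = 26
  host 4: 19 + 6 + 4 = 29
  host 5: 18 + 6 = 24
  host 6: 17 = 17
  host 7: 17 = 17
This matches the lower bound, so 7 is optimal.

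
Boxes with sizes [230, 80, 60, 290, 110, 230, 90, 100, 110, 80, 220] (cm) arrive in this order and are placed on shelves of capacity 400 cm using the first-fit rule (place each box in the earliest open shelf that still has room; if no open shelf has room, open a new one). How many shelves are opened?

  230 → shelf 1 (new)  [load 230/400]
  80 → shelf 1  [load 310/400]
  60 → shelf 1  [load 370/400]
  290 → shelf 2 (new)  [load 290/400]
  110 → shelf 2  [load 400/400]
  230 → shelf 3 (new)  [load 230/400]
  90 → shelf 3  [load 320/400]
  100 → shelf 4 (new)  [load 100/400]
  110 → shelf 4  [load 210/400]
  80 → shelf 3  [load 400/400]
  220 → shelf 5 (new)  [load 220/400]
5 shelves opened.

5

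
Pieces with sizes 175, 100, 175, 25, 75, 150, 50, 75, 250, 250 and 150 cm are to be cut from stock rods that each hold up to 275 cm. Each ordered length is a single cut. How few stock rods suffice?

Total = 250 + 250 + 175 + 175 + 150 + 150 + 100 + 75 + 75 + 50 + 25 = 1475 cm.
Lower bound: ⌈1475/275⌉ = 6 stock rods.
A packing using 6 stock rods:
  stock rod 1: 250 + 25 = 275
  stock rod 2: 250 = 250
  stock rod 3: 175 + 100 = 275
  stock rod 4: 175 + 75 = 250
  stock rod 5: 150 + 75 + 50 = 275
  stock rod 6: 150 = 150
This matches the lower bound, so 6 is optimal.

6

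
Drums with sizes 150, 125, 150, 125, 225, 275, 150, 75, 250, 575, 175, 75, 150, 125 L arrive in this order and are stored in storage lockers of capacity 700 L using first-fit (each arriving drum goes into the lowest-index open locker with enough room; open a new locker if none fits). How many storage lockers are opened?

4

  150 → locker 1 (new)  [load 150/700]
  125 → locker 1  [load 275/700]
  150 → locker 1  [load 425/700]
  125 → locker 1  [load 550/700]
  225 → locker 2 (new)  [load 225/700]
  275 → locker 2  [load 500/700]
  150 → locker 1  [load 700/700]
  75 → locker 2  [load 575/700]
  250 → locker 3 (new)  [load 250/700]
  575 → locker 4 (new)  [load 575/700]
  175 → locker 3  [load 425/700]
  75 → locker 2  [load 650/700]
  150 → locker 3  [load 575/700]
  125 → locker 3  [load 700/700]
4 storage lockers opened.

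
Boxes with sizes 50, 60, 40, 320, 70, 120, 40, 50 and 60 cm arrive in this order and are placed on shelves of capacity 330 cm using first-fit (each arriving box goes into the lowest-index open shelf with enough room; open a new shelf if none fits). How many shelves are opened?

3

  50 → shelf 1 (new)  [load 50/330]
  60 → shelf 1  [load 110/330]
  40 → shelf 1  [load 150/330]
  320 → shelf 2 (new)  [load 320/330]
  70 → shelf 1  [load 220/330]
  120 → shelf 3 (new)  [load 120/330]
  40 → shelf 1  [load 260/330]
  50 → shelf 1  [load 310/330]
  60 → shelf 3  [load 180/330]
3 shelves opened.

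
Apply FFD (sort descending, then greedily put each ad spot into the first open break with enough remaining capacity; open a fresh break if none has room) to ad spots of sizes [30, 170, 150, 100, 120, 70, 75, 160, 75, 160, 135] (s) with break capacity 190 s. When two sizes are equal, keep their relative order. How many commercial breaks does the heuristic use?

8

Sorted descending: 170, 160, 160, 150, 135, 120, 100, 75, 75, 70, 30.
  170 → break 1 (new)  [load 170/190]
  160 → break 2 (new)  [load 160/190]
  160 → break 3 (new)  [load 160/190]
  150 → break 4 (new)  [load 150/190]
  135 → break 5 (new)  [load 135/190]
  120 → break 6 (new)  [load 120/190]
  100 → break 7 (new)  [load 100/190]
  75 → break 7  [load 175/190]
  75 → break 8 (new)  [load 75/190]
  70 → break 6  [load 190/190]
  30 → break 2  [load 190/190]
8 commercial breaks opened.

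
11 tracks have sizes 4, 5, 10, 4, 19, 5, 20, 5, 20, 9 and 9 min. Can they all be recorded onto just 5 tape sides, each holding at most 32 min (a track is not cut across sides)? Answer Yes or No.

Yes

A valid assignment using 4 tape sides:
  side 1: 20 + 10 = 30
  side 2: 20 + 9 = 29
  side 3: 19 + 9 + 4 = 32
  side 4: 5 + 5 + 5 + 4 = 19
That uses only 4 ≤ 5, so 5 tape sides are enough.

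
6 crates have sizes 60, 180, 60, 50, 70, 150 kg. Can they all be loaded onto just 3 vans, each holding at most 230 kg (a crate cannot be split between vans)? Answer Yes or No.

A valid assignment using 3 vans:
  van 1: 180 + 50 = 230
  van 2: 150 + 70 = 220
  van 3: 60 + 60 = 120
Every load is within 230 kg, so 3 vans suffice.

Yes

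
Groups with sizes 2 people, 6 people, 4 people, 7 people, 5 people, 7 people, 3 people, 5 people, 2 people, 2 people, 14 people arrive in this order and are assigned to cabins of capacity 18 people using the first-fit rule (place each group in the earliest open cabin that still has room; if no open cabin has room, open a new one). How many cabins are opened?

  2 → cabin 1 (new)  [load 2/18]
  6 → cabin 1  [load 8/18]
  4 → cabin 1  [load 12/18]
  7 → cabin 2 (new)  [load 7/18]
  5 → cabin 1  [load 17/18]
  7 → cabin 2  [load 14/18]
  3 → cabin 2  [load 17/18]
  5 → cabin 3 (new)  [load 5/18]
  2 → cabin 3  [load 7/18]
  2 → cabin 3  [load 9/18]
  14 → cabin 4 (new)  [load 14/18]
4 cabins opened.

4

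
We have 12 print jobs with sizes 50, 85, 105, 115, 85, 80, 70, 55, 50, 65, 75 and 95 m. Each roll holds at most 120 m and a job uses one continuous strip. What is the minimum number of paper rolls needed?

Total = 115 + 105 + 95 + 85 + 85 + 80 + 75 + 70 + 65 + 55 + 50 + 50 = 930 m.
Lower bound: ⌈930/120⌉ = 8 paper rolls.
Also, 9 print jobs each exceed 60 m, and no two of those can share a roll, so at least 9 paper rolls are needed.
A packing using 10 paper rolls:
  roll 1: 115 = 115
  roll 2: 105 = 105
  roll 3: 95 = 95
  roll 4: 85 = 85
  roll 5: 85 = 85
  roll 6: 80 = 80
  roll 7: 75 = 75
  roll 8: 70 + 50 = 120
  roll 9: 65 + 55 = 120
  roll 10: 50 = 50
No arrangement into 9 paper rolls stays within capacity, so 10 is optimal.

10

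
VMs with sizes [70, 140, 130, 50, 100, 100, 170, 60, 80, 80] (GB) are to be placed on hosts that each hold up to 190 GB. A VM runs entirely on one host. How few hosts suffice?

Total = 170 + 140 + 130 + 100 + 100 + 80 + 80 + 70 + 60 + 50 = 980 GB.
Lower bound: ⌈980/190⌉ = 6 hosts.
A packing using 6 hosts:
  host 1: 170 = 170
  host 2: 140 + 50 = 190
  host 3: 130 + 60 = 190
  host 4: 100 + 80 = 180
  host 5: 100 + 80 = 180
  host 6: 70 = 70
This matches the lower bound, so 6 is optimal.

6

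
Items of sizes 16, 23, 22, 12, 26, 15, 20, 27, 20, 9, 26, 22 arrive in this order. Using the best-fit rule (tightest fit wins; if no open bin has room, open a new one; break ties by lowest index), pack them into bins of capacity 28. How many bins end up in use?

10

  16 → bin 1 (new)  [load 16/28]
  23 → bin 2 (new)  [load 23/28]
  22 → bin 3 (new)  [load 22/28]
  12 → bin 1  [load 28/28]
  26 → bin 4 (new)  [load 26/28]
  15 → bin 5 (new)  [load 15/28]
  20 → bin 6 (new)  [load 20/28]
  27 → bin 7 (new)  [load 27/28]
  20 → bin 8 (new)  [load 20/28]
  9 → bin 5  [load 24/28]
  26 → bin 9 (new)  [load 26/28]
  22 → bin 10 (new)  [load 22/28]
10 bins opened.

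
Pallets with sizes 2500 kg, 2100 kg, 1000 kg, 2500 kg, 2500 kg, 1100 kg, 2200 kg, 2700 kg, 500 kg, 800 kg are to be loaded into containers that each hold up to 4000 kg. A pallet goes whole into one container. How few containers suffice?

6

Total = 2700 + 2500 + 2500 + 2500 + 2200 + 2100 + 1100 + 1000 + 800 + 500 = 17900 kg.
Lower bound: ⌈17900/4000⌉ = 5 containers.
Also, 6 pallets each exceed 2000 kg, and no two of those can share a container, so at least 6 containers are needed.
A packing using 6 containers:
  container 1: 2700 + 1100 = 3800
  container 2: 2500 + 1000 + 500 = 4000
  container 3: 2500 + 800 = 3300
  container 4: 2500 = 2500
  container 5: 2200 = 2200
  container 6: 2100 = 2100
This matches the lower bound, so 6 is optimal.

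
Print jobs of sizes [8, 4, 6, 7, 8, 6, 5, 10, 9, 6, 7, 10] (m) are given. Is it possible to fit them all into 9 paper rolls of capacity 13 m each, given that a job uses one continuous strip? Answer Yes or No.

A valid assignment using 8 paper rolls:
  roll 1: 10 = 10
  roll 2: 10 = 10
  roll 3: 9 + 4 = 13
  roll 4: 8 + 5 = 13
  roll 5: 8 = 8
  roll 6: 7 + 6 = 13
  roll 7: 7 + 6 = 13
  roll 8: 6 = 6
That uses only 8 ≤ 9, so 9 paper rolls are enough.

Yes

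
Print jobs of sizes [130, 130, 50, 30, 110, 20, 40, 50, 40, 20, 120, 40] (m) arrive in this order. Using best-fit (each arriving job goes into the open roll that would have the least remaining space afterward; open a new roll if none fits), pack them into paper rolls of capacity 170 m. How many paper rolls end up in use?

  130 → roll 1 (new)  [load 130/170]
  130 → roll 2 (new)  [load 130/170]
  50 → roll 3 (new)  [load 50/170]
  30 → roll 1  [load 160/170]
  110 → roll 3  [load 160/170]
  20 → roll 2  [load 150/170]
  40 → roll 4 (new)  [load 40/170]
  50 → roll 4  [load 90/170]
  40 → roll 4  [load 130/170]
  20 → roll 2  [load 170/170]
  120 → roll 5 (new)  [load 120/170]
  40 → roll 4  [load 170/170]
5 paper rolls opened.

5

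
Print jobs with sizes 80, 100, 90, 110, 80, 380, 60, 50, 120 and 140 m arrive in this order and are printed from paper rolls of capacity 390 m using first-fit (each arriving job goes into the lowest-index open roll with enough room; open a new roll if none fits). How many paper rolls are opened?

  80 → roll 1 (new)  [load 80/390]
  100 → roll 1  [load 180/390]
  90 → roll 1  [load 270/390]
  110 → roll 1  [load 380/390]
  80 → roll 2 (new)  [load 80/390]
  380 → roll 3 (new)  [load 380/390]
  60 → roll 2  [load 140/390]
  50 → roll 2  [load 190/390]
  120 → roll 2  [load 310/390]
  140 → roll 4 (new)  [load 140/390]
4 paper rolls opened.

4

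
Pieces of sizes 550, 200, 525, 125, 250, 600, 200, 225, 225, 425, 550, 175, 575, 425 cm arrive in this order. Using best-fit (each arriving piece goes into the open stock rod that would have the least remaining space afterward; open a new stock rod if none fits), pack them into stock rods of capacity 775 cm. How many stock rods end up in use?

  550 → stock rod 1 (new)  [load 550/775]
  200 → stock rod 1  [load 750/775]
  525 → stock rod 2 (new)  [load 525/775]
  125 → stock rod 2  [load 650/775]
  250 → stock rod 3 (new)  [load 250/775]
  600 → stock rod 4 (new)  [load 600/775]
  200 → stock rod 3  [load 450/775]
  225 → stock rod 3  [load 675/775]
  225 → stock rod 5 (new)  [load 225/775]
  425 → stock rod 5  [load 650/775]
  550 → stock rod 6 (new)  [load 550/775]
  175 → stock rod 4  [load 775/775]
  575 → stock rod 7 (new)  [load 575/775]
  425 → stock rod 8 (new)  [load 425/775]
8 stock rods opened.

8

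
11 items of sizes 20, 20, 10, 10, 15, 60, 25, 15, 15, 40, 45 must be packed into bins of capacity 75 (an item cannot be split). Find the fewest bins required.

4

Total = 60 + 45 + 40 + 25 + 20 + 20 + 15 + 15 + 15 + 10 + 10 = 275.
Lower bound: ⌈275/75⌉ = 4 bins.
A packing using 4 bins:
  bin 1: 60 + 15 = 75
  bin 2: 45 + 25 = 70
  bin 3: 40 + 20 + 15 = 75
  bin 4: 20 + 15 + 10 + 10 = 55
This matches the lower bound, so 4 is optimal.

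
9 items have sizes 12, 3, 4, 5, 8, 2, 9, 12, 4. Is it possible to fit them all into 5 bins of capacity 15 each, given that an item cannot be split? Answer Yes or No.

A valid assignment using 5 bins:
  bin 1: 12 + 3 = 15
  bin 2: 12 + 2 = 14
  bin 3: 9 + 5 = 14
  bin 4: 8 + 4 = 12
  bin 5: 4 = 4
Every load is within 15, so 5 bins suffice.

Yes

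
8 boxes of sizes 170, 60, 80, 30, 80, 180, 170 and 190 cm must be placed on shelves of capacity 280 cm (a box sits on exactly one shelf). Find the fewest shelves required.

Total = 190 + 180 + 170 + 170 + 80 + 80 + 60 + 30 = 960 cm.
Lower bound: ⌈960/280⌉ = 4 shelves.
A packing using 4 shelves:
  shelf 1: 190 + 80 = 270
  shelf 2: 180 + 80 = 260
  shelf 3: 170 + 60 + 30 = 260
  shelf 4: 170 = 170
This matches the lower bound, so 4 is optimal.

4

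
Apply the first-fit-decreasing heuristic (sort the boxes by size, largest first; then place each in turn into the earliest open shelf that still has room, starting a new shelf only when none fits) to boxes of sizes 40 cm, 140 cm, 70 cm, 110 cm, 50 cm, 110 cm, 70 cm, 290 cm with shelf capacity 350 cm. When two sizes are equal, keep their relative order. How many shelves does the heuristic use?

Sorted descending: 290, 140, 110, 110, 70, 70, 50, 40.
  290 → shelf 1 (new)  [load 290/350]
  140 → shelf 2 (new)  [load 140/350]
  110 → shelf 2  [load 250/350]
  110 → shelf 3 (new)  [load 110/350]
  70 → shelf 2  [load 320/350]
  70 → shelf 3  [load 180/350]
  50 → shelf 1  [load 340/350]
  40 → shelf 3  [load 220/350]
3 shelves opened.

3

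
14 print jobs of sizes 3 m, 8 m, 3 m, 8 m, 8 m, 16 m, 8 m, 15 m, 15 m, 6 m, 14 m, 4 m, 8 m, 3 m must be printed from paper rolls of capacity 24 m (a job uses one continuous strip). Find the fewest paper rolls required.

Total = 16 + 15 + 15 + 14 + 8 + 8 + 8 + 8 + 8 + 6 + 4 + 3 + 3 + 3 = 119 m.
Lower bound: ⌈119/24⌉ = 5 paper rolls.
A packing using 5 paper rolls:
  roll 1: 16 + 8 = 24
  roll 2: 15 + 8 = 23
  roll 3: 15 + 6 + 3 = 24
  roll 4: 14 + 4 + 3 + 3 = 24
  roll 5: 8 + 8 + 8 = 24
This matches the lower bound, so 5 is optimal.

5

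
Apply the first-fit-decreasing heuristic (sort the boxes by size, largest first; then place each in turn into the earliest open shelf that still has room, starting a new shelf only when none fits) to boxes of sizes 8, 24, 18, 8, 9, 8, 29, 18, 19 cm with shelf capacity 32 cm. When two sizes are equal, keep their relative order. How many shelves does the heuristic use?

Sorted descending: 29, 24, 19, 18, 18, 9, 8, 8, 8.
  29 → shelf 1 (new)  [load 29/32]
  24 → shelf 2 (new)  [load 24/32]
  19 → shelf 3 (new)  [load 19/32]
  18 → shelf 4 (new)  [load 18/32]
  18 → shelf 5 (new)  [load 18/32]
  9 → shelf 3  [load 28/32]
  8 → shelf 2  [load 32/32]
  8 → shelf 4  [load 26/32]
  8 → shelf 5  [load 26/32]
5 shelves opened.

5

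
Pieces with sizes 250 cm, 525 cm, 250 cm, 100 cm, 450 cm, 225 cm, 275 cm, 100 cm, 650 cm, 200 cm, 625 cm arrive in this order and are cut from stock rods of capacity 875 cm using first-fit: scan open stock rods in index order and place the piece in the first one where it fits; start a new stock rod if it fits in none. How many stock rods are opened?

5

  250 → stock rod 1 (new)  [load 250/875]
  525 → stock rod 1  [load 775/875]
  250 → stock rod 2 (new)  [load 250/875]
  100 → stock rod 1  [load 875/875]
  450 → stock rod 2  [load 700/875]
  225 → stock rod 3 (new)  [load 225/875]
  275 → stock rod 3  [load 500/875]
  100 → stock rod 2  [load 800/875]
  650 → stock rod 4 (new)  [load 650/875]
  200 → stock rod 3  [load 700/875]
  625 → stock rod 5 (new)  [load 625/875]
5 stock rods opened.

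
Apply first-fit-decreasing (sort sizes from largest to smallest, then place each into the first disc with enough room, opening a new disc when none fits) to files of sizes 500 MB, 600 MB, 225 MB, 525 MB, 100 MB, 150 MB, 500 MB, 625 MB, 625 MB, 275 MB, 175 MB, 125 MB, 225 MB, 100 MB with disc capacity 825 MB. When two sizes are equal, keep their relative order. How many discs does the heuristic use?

6

Sorted descending: 625, 625, 600, 525, 500, 500, 275, 225, 225, 175, 150, 125, 100, 100.
  625 → disc 1 (new)  [load 625/825]
  625 → disc 2 (new)  [load 625/825]
  600 → disc 3 (new)  [load 600/825]
  525 → disc 4 (new)  [load 525/825]
  500 → disc 5 (new)  [load 500/825]
  500 → disc 6 (new)  [load 500/825]
  275 → disc 4  [load 800/825]
  225 → disc 3  [load 825/825]
  225 → disc 5  [load 725/825]
  175 → disc 1  [load 800/825]
  150 → disc 2  [load 775/825]
  125 → disc 6  [load 625/825]
  100 → disc 5  [load 825/825]
  100 → disc 6  [load 725/825]
6 discs opened.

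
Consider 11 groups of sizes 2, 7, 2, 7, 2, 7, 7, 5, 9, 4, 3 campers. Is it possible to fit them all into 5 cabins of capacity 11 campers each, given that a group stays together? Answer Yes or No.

Total = 55 campers; ⌈55/11⌉ = 5.
The bound of 5 does not rule out 5, but exhaustive search shows no assignment into 5 cabins of capacity 11 campers exists — the minimum is 6.

No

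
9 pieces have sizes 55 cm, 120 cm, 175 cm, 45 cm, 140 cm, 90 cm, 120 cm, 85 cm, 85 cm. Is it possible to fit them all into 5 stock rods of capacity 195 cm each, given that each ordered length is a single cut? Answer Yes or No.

Total = 915 cm; ⌈915/195⌉ = 5.
The bound of 5 does not rule out 5, but exhaustive search shows no assignment into 5 stock rods of capacity 195 cm exists — the minimum is 6.

No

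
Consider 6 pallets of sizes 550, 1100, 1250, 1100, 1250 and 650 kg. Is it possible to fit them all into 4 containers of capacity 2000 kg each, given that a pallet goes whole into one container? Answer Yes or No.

Yes

A valid assignment using 4 containers:
  container 1: 1250 + 650 = 1900
  container 2: 1250 + 550 = 1800
  container 3: 1100 = 1100
  container 4: 1100 = 1100
Every load is within 2000 kg, so 4 containers suffice.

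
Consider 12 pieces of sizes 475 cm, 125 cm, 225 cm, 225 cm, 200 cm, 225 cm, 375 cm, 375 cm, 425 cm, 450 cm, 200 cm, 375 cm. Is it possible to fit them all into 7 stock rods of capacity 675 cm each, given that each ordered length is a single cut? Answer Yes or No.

A valid assignment using 6 stock rods:
  stock rod 1: 475 + 200 = 675
  stock rod 2: 450 + 225 = 675
  stock rod 3: 425 + 225 = 650
  stock rod 4: 375 + 225 = 600
  stock rod 5: 375 + 200 = 575
  stock rod 6: 375 + 125 = 500
That uses only 6 ≤ 7, so 7 stock rods are enough.

Yes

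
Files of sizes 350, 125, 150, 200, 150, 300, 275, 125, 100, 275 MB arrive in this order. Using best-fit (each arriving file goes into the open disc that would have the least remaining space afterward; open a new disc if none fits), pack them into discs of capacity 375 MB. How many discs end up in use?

7

  350 → disc 1 (new)  [load 350/375]
  125 → disc 2 (new)  [load 125/375]
  150 → disc 2  [load 275/375]
  200 → disc 3 (new)  [load 200/375]
  150 → disc 3  [load 350/375]
  300 → disc 4 (new)  [load 300/375]
  275 → disc 5 (new)  [load 275/375]
  125 → disc 6 (new)  [load 125/375]
  100 → disc 2  [load 375/375]
  275 → disc 7 (new)  [load 275/375]
7 discs opened.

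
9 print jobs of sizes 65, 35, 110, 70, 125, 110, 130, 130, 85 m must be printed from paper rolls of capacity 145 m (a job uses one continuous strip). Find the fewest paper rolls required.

Total = 130 + 130 + 125 + 110 + 110 + 85 + 70 + 65 + 35 = 860 m.
Lower bound: ⌈860/145⌉ = 6 paper rolls.
A packing using 7 paper rolls:
  roll 1: 130 = 130
  roll 2: 130 = 130
  roll 3: 125 = 125
  roll 4: 110 + 35 = 145
  roll 5: 110 = 110
  roll 6: 85 = 85
  roll 7: 70 + 65 = 135
No arrangement into 6 paper rolls stays within capacity, so 7 is optimal.

7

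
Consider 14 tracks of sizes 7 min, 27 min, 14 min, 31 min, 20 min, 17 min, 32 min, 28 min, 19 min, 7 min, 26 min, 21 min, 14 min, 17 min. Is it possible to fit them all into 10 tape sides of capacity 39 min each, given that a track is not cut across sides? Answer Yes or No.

Yes

A valid assignment using 9 tape sides:
  side 1: 32 + 7 = 39
  side 2: 31 + 7 = 38
  side 3: 28 = 28
  side 4: 27 = 27
  side 5: 26 = 26
  side 6: 21 + 17 = 38
  side 7: 20 + 19 = 39
  side 8: 17 + 14 = 31
  side 9: 14 = 14
That uses only 9 ≤ 10, so 10 tape sides are enough.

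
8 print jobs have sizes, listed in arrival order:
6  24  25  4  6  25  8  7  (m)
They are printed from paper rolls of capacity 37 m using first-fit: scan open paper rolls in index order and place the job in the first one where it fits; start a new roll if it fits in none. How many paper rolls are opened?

4

  6 → roll 1 (new)  [load 6/37]
  24 → roll 1  [load 30/37]
  25 → roll 2 (new)  [load 25/37]
  4 → roll 1  [load 34/37]
  6 → roll 2  [load 31/37]
  25 → roll 3 (new)  [load 25/37]
  8 → roll 3  [load 33/37]
  7 → roll 4 (new)  [load 7/37]
4 paper rolls opened.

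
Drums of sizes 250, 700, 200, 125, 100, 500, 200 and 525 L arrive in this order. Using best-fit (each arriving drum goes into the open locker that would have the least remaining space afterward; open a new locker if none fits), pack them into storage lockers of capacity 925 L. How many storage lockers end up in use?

  250 → locker 1 (new)  [load 250/925]
  700 → locker 2 (new)  [load 700/925]
  200 → locker 2  [load 900/925]
  125 → locker 1  [load 375/925]
  100 → locker 1  [load 475/925]
  500 → locker 3 (new)  [load 500/925]
  200 → locker 3  [load 700/925]
  525 → locker 4 (new)  [load 525/925]
4 storage lockers opened.

4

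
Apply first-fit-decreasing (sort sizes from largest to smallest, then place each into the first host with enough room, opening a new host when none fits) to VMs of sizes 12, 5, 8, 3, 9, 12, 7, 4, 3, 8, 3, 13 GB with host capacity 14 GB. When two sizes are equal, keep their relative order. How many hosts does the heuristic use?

7

Sorted descending: 13, 12, 12, 9, 8, 8, 7, 5, 4, 3, 3, 3.
  13 → host 1 (new)  [load 13/14]
  12 → host 2 (new)  [load 12/14]
  12 → host 3 (new)  [load 12/14]
  9 → host 4 (new)  [load 9/14]
  8 → host 5 (new)  [load 8/14]
  8 → host 6 (new)  [load 8/14]
  7 → host 7 (new)  [load 7/14]
  5 → host 4  [load 14/14]
  4 → host 5  [load 12/14]
  3 → host 6  [load 11/14]
  3 → host 6  [load 14/14]
  3 → host 7  [load 10/14]
7 hosts opened.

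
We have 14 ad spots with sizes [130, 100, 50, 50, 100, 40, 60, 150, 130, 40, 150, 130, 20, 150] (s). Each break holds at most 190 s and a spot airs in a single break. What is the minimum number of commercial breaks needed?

8

Total = 150 + 150 + 150 + 130 + 130 + 130 + 100 + 100 + 60 + 50 + 50 + 40 + 40 + 20 = 1300 s.
Lower bound: ⌈1300/190⌉ = 7 commercial breaks.
Also, 8 ad spots each exceed 95 s, and no two of those can share a break, so at least 8 commercial breaks are needed.
A packing using 8 commercial breaks:
  break 1: 150 + 40 = 190
  break 2: 150 + 40 = 190
  break 3: 150 + 20 = 170
  break 4: 130 + 60 = 190
  break 5: 130 + 50 = 180
  break 6: 130 + 50 = 180
  break 7: 100 = 100
  break 8: 100 = 100
This matches the lower bound, so 8 is optimal.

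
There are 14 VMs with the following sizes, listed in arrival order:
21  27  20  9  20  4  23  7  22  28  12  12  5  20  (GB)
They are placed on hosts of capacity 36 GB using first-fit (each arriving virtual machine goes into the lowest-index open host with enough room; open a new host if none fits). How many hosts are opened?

  21 → host 1 (new)  [load 21/36]
  27 → host 2 (new)  [load 27/36]
  20 → host 3 (new)  [load 20/36]
  9 → host 1  [load 30/36]
  20 → host 4 (new)  [load 20/36]
  4 → host 1  [load 34/36]
  23 → host 5 (new)  [load 23/36]
  7 → host 2  [load 34/36]
  22 → host 6 (new)  [load 22/36]
  28 → host 7 (new)  [load 28/36]
  12 → host 3  [load 32/36]
  12 → host 4  [load 32/36]
  5 → host 5  [load 28/36]
  20 → host 8 (new)  [load 20/36]
8 hosts opened.

8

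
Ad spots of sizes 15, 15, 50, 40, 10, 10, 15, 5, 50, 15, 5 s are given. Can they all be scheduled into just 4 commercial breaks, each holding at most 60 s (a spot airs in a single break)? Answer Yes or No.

A valid assignment using 4 commercial breaks:
  break 1: 50 + 10 = 60
  break 2: 50 + 10 = 60
  break 3: 40 + 15 + 5 = 60
  break 4: 15 + 15 + 15 + 5 = 50
Every load is within 60 s, so 4 commercial breaks suffice.

Yes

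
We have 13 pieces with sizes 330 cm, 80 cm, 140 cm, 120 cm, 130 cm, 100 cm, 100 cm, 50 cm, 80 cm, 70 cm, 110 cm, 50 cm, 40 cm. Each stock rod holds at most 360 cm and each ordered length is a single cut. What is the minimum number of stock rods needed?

4

Total = 330 + 140 + 130 + 120 + 110 + 100 + 100 + 80 + 80 + 70 + 50 + 50 + 40 = 1400 cm.
Lower bound: ⌈1400/360⌉ = 4 stock rods.
A packing using 4 stock rods:
  stock rod 1: 330 = 330
  stock rod 2: 140 + 130 + 80 = 350
  stock rod 3: 120 + 110 + 80 + 50 = 360
  stock rod 4: 100 + 100 + 70 + 50 + 40 = 360
This matches the lower bound, so 4 is optimal.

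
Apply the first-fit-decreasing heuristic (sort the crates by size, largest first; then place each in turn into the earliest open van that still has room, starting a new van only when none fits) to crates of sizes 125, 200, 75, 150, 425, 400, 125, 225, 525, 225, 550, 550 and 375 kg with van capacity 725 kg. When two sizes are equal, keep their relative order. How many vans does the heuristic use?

6

Sorted descending: 550, 550, 525, 425, 400, 375, 225, 225, 200, 150, 125, 125, 75.
  550 → van 1 (new)  [load 550/725]
  550 → van 2 (new)  [load 550/725]
  525 → van 3 (new)  [load 525/725]
  425 → van 4 (new)  [load 425/725]
  400 → van 5 (new)  [load 400/725]
  375 → van 6 (new)  [load 375/725]
  225 → van 4  [load 650/725]
  225 → van 5  [load 625/725]
  200 → van 3  [load 725/725]
  150 → van 1  [load 700/725]
  125 → van 2  [load 675/725]
  125 → van 6  [load 500/725]
  75 → van 4  [load 725/725]
6 vans opened.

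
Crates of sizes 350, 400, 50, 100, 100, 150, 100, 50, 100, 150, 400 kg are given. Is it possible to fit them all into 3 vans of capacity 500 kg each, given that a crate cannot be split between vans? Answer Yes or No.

No

Total = 1950 kg; ⌈1950/500⌉ = 4.
At least 4 vans are required, but only 3 are allowed.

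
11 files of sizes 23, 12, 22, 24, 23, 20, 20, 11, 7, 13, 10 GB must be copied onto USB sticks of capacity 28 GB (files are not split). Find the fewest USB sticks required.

8

Total = 24 + 23 + 23 + 22 + 20 + 20 + 13 + 12 + 11 + 10 + 7 = 185 GB.
Lower bound: ⌈185/28⌉ = 7 USB sticks.
A packing using 8 USB sticks:
  USB stick 1: 24 = 24
  USB stick 2: 23 = 23
  USB stick 3: 23 = 23
  USB stick 4: 22 = 22
  USB stick 5: 20 + 7 = 27
  USB stick 6: 20 = 20
  USB stick 7: 13 + 12 = 25
  USB stick 8: 11 + 10 = 21
No arrangement into 7 USB sticks stays within capacity, so 8 is optimal.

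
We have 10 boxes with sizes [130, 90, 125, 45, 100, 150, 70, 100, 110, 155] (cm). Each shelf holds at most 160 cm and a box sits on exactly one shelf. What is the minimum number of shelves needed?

8

Total = 155 + 150 + 130 + 125 + 110 + 100 + 100 + 90 + 70 + 45 = 1075 cm.
Lower bound: ⌈1075/160⌉ = 7 shelves.
Also, 8 boxes each exceed 80 cm, and no two of those can share a shelf, so at least 8 shelves are needed.
A packing using 8 shelves:
  shelf 1: 155 = 155
  shelf 2: 150 = 150
  shelf 3: 130 = 130
  shelf 4: 125 = 125
  shelf 5: 110 + 45 = 155
  shelf 6: 100 = 100
  shelf 7: 100 = 100
  shelf 8: 90 + 70 = 160
This matches the lower bound, so 8 is optimal.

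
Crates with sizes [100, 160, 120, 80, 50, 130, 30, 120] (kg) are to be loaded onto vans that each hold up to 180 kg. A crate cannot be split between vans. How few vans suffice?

5

Total = 160 + 130 + 120 + 120 + 100 + 80 + 50 + 30 = 790 kg.
Lower bound: ⌈790/180⌉ = 5 vans.
A packing using 5 vans:
  van 1: 160 = 160
  van 2: 130 + 50 = 180
  van 3: 120 + 30 = 150
  van 4: 120 = 120
  van 5: 100 + 80 = 180
This matches the lower bound, so 5 is optimal.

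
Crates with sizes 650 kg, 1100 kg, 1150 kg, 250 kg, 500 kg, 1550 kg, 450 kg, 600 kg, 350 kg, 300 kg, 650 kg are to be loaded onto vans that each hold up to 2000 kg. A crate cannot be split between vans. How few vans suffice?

Total = 1550 + 1150 + 1100 + 650 + 650 + 600 + 500 + 450 + 350 + 300 + 250 = 7550 kg.
Lower bound: ⌈7550/2000⌉ = 4 vans.
A packing using 4 vans:
  van 1: 1550 + 450 = 2000
  van 2: 1150 + 650 = 1800
  van 3: 1100 + 650 + 250 = 2000
  van 4: 600 + 500 + 350 + 300 = 1750
This matches the lower bound, so 4 is optimal.

4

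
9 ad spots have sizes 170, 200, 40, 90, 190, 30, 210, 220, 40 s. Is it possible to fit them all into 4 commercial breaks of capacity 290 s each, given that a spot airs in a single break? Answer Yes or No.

Total = 1190 s; ⌈1190/290⌉ = 5.
At least 5 commercial breaks are required, but only 4 are allowed.

No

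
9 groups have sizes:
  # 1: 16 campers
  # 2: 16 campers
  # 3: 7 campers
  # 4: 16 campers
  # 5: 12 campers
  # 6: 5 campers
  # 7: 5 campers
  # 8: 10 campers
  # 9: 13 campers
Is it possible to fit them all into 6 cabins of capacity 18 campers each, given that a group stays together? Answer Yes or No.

A valid assignment using 6 cabins:
  cabin 1: 16 = 16
  cabin 2: 16 = 16
  cabin 3: 16 = 16
  cabin 4: 13 + 5 = 18
  cabin 5: 12 + 5 = 17
  cabin 6: 10 + 7 = 17
Every load is within 18 campers, so 6 cabins suffice.

Yes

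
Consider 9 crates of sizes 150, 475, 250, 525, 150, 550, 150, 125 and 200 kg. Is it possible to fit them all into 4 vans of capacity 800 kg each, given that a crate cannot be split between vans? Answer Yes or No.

Yes

A valid assignment using 4 vans:
  van 1: 550 + 250 = 800
  van 2: 525 + 200 = 725
  van 3: 475 + 150 + 150 = 775
  van 4: 150 + 125 = 275
Every load is within 800 kg, so 4 vans suffice.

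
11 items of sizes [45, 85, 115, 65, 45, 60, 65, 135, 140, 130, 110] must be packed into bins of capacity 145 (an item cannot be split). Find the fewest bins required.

8

Total = 140 + 135 + 130 + 115 + 110 + 85 + 65 + 65 + 60 + 45 + 45 = 995.
Lower bound: ⌈995/145⌉ = 7 bins.
A packing using 8 bins:
  bin 1: 140 = 140
  bin 2: 135 = 135
  bin 3: 130 = 130
  bin 4: 115 = 115
  bin 5: 110 = 110
  bin 6: 85 + 60 = 145
  bin 7: 65 + 65 = 130
  bin 8: 45 + 45 = 90
No arrangement into 7 bins stays within capacity, so 8 is optimal.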